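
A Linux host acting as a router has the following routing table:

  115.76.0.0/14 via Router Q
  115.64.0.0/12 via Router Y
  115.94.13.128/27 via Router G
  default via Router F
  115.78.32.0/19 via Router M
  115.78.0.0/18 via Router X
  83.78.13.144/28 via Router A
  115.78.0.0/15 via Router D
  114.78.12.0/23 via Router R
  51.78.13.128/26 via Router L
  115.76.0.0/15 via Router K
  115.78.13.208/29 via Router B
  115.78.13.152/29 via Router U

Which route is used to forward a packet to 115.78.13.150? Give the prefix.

Entries matching 115.78.13.150:
  0.0.0.0/0 (default, matches everything)
  115.64.0.0/12 (115.64.0.0 - 115.79.255.255)
  115.76.0.0/14 (115.76.0.0 - 115.79.255.255)
  115.78.0.0/15 (115.78.0.0 - 115.79.255.255)
  115.78.0.0/18 (115.78.0.0 - 115.78.63.255)
Most specific is 115.78.0.0/18.

115.78.0.0/18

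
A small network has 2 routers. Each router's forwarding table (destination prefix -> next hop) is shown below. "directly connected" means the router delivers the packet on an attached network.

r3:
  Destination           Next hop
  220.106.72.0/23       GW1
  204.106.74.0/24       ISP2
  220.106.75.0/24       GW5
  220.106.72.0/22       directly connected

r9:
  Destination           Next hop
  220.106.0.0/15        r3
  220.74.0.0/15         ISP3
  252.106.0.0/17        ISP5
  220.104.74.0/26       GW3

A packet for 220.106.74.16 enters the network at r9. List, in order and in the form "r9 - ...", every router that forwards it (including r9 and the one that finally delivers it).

At r9: longest match for 220.106.74.16 is 220.106.0.0/15 -> r3
At r3: longest match for 220.106.74.16 is 220.106.72.0/22 -> directly connected

r9 - r3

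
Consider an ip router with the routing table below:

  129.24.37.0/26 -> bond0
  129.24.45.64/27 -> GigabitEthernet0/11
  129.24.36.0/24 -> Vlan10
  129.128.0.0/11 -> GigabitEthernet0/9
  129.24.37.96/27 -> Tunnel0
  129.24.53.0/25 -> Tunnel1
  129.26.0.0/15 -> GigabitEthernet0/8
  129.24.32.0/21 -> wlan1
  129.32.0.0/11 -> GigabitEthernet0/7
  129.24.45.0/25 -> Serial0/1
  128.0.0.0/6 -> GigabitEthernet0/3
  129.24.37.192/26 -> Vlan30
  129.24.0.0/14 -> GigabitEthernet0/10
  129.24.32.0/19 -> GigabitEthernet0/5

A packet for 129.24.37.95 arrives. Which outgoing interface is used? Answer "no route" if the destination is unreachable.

Routes whose prefix contains 129.24.37.95:
  128.0.0.0/6 (128.0.0.0 - 131.255.255.255) -> GigabitEthernet0/3
  129.24.0.0/14 (129.24.0.0 - 129.27.255.255) -> GigabitEthernet0/10
  129.24.32.0/19 (129.24.32.0 - 129.24.63.255) -> GigabitEthernet0/5
  129.24.32.0/21 (129.24.32.0 - 129.24.39.255) -> wlan1
More-specific entries that do NOT match:
  129.24.45.64/27 (129.24.45.64 - 129.24.45.95) does not contain 129.24.37.95
  129.24.37.96/27 (129.24.37.96 - 129.24.37.127) does not contain 129.24.37.95
  129.24.37.0/26 (129.24.37.0 - 129.24.37.63) does not contain 129.24.37.95
  129.24.37.192/26 (129.24.37.192 - 129.24.37.255) does not contain 129.24.37.95
  129.24.53.0/25 (129.24.53.0 - 129.24.53.127) does not contain 129.24.37.95
  129.24.45.0/25 (129.24.45.0 - 129.24.45.127) does not contain 129.24.37.95
  129.24.36.0/24 (129.24.36.0 - 129.24.36.255) does not contain 129.24.37.95
Longest matching prefix is /21 -> interface wlan1.

wlan1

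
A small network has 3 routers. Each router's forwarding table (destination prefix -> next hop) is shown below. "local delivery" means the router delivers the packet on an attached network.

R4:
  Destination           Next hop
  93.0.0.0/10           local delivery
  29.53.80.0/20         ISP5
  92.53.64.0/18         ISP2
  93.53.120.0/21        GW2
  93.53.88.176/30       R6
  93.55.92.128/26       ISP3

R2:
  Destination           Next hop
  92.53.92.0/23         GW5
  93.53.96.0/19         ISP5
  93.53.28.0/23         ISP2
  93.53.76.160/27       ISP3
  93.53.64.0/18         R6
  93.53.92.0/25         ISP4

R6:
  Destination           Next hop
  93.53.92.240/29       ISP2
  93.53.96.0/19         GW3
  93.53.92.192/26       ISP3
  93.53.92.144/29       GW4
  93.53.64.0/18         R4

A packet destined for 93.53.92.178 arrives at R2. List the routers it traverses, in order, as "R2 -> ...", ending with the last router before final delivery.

R2 -> R6 -> R4

At R2: longest match for 93.53.92.178 is 93.53.64.0/18 -> R6
At R6: longest match for 93.53.92.178 is 93.53.64.0/18 -> R4
At R4: longest match for 93.53.92.178 is 93.0.0.0/10 -> local delivery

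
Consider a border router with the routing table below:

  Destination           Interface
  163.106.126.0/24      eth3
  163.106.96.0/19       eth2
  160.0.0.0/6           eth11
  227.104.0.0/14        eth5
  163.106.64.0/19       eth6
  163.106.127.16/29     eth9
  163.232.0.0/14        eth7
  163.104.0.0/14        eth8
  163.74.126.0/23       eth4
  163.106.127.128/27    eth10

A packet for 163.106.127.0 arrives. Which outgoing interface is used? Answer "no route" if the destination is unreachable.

eth2

Routes whose prefix contains 163.106.127.0:
  160.0.0.0/6 (160.0.0.0 - 163.255.255.255) -> eth11
  163.104.0.0/14 (163.104.0.0 - 163.107.255.255) -> eth8
  163.106.96.0/19 (163.106.96.0 - 163.106.127.255) -> eth2
More-specific entries that do NOT match:
  163.106.127.16/29 (163.106.127.16 - 163.106.127.23) does not contain 163.106.127.0
  163.106.127.128/27 (163.106.127.128 - 163.106.127.159) does not contain 163.106.127.0
  163.106.126.0/24 (163.106.126.0 - 163.106.126.255) does not contain 163.106.127.0
  163.74.126.0/23 (163.74.126.0 - 163.74.127.255) does not contain 163.106.127.0
Longest matching prefix is /19 -> interface eth2.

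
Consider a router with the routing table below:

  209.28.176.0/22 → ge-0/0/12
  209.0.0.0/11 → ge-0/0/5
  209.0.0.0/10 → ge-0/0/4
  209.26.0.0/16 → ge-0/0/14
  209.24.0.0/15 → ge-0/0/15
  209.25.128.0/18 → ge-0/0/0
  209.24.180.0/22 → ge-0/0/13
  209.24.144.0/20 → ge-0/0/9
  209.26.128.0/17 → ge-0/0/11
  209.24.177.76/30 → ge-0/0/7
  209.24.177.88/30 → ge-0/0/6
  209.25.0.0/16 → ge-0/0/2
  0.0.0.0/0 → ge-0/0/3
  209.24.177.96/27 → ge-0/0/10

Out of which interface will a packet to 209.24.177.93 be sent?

Routes whose prefix contains 209.24.177.93:
  0.0.0.0/0 (default, matches everything) -> ge-0/0/3
  209.0.0.0/10 (209.0.0.0 - 209.63.255.255) -> ge-0/0/4
  209.0.0.0/11 (209.0.0.0 - 209.31.255.255) -> ge-0/0/5
  209.24.0.0/15 (209.24.0.0 - 209.25.255.255) -> ge-0/0/15
More-specific entries that do NOT match:
  209.24.177.76/30 (209.24.177.76 - 209.24.177.79) does not contain 209.24.177.93
  209.24.177.88/30 (209.24.177.88 - 209.24.177.91) does not contain 209.24.177.93
  209.24.177.96/27 (209.24.177.96 - 209.24.177.127) does not contain 209.24.177.93
  209.28.176.0/22 (209.28.176.0 - 209.28.179.255) does not contain 209.24.177.93
  209.24.180.0/22 (209.24.180.0 - 209.24.183.255) does not contain 209.24.177.93
  209.24.144.0/20 (209.24.144.0 - 209.24.159.255) does not contain 209.24.177.93
  209.25.128.0/18 (209.25.128.0 - 209.25.191.255) does not contain 209.24.177.93
  209.26.128.0/17 (209.26.128.0 - 209.26.255.255) does not contain 209.24.177.93
  209.26.0.0/16 (209.26.0.0 - 209.26.255.255) does not contain 209.24.177.93
  209.25.0.0/16 (209.25.0.0 - 209.25.255.255) does not contain 209.24.177.93
Longest matching prefix is /15 -> interface ge-0/0/15.

ge-0/0/15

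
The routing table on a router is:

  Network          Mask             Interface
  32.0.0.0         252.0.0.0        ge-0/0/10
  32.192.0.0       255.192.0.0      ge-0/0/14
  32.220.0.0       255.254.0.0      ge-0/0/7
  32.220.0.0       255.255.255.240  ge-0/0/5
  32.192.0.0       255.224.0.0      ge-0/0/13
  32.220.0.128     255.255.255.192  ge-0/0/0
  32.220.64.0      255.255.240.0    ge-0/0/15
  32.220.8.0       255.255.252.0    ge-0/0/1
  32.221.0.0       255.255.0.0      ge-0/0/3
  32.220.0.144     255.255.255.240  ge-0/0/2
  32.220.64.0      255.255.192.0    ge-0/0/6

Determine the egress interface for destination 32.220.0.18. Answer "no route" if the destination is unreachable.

ge-0/0/7

Routes whose prefix contains 32.220.0.18:
  32.0.0.0/6 (32.0.0.0 - 35.255.255.255) -> ge-0/0/10
  32.192.0.0/10 (32.192.0.0 - 32.255.255.255) -> ge-0/0/14
  32.192.0.0/11 (32.192.0.0 - 32.223.255.255) -> ge-0/0/13
  32.220.0.0/15 (32.220.0.0 - 32.221.255.255) -> ge-0/0/7
More-specific entries that do NOT match:
  32.220.0.0/28 (32.220.0.0 - 32.220.0.15) does not contain 32.220.0.18
  32.220.0.144/28 (32.220.0.144 - 32.220.0.159) does not contain 32.220.0.18
  32.220.0.128/26 (32.220.0.128 - 32.220.0.191) does not contain 32.220.0.18
  32.220.8.0/22 (32.220.8.0 - 32.220.11.255) does not contain 32.220.0.18
  32.220.64.0/20 (32.220.64.0 - 32.220.79.255) does not contain 32.220.0.18
  32.220.64.0/18 (32.220.64.0 - 32.220.127.255) does not contain 32.220.0.18
  32.221.0.0/16 (32.221.0.0 - 32.221.255.255) does not contain 32.220.0.18
Longest matching prefix is /15 -> interface ge-0/0/7.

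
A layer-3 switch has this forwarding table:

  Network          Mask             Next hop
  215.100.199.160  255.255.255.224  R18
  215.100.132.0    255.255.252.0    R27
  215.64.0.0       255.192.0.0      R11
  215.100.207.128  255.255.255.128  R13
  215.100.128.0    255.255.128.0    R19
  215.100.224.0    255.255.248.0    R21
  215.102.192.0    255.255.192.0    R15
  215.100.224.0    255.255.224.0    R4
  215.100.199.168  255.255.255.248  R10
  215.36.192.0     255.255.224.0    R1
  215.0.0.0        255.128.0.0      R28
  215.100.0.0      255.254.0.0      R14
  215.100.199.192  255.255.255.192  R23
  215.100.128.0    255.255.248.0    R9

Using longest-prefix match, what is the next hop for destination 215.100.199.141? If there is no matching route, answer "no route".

Routes whose prefix contains 215.100.199.141:
  215.0.0.0/9 (215.0.0.0 - 215.127.255.255) -> R28
  215.64.0.0/10 (215.64.0.0 - 215.127.255.255) -> R11
  215.100.0.0/15 (215.100.0.0 - 215.101.255.255) -> R14
  215.100.128.0/17 (215.100.128.0 - 215.100.255.255) -> R19
More-specific entries that do NOT match:
  215.100.199.168/29 (215.100.199.168 - 215.100.199.175) does not contain 215.100.199.141
  215.100.199.160/27 (215.100.199.160 - 215.100.199.191) does not contain 215.100.199.141
  215.100.199.192/26 (215.100.199.192 - 215.100.199.255) does not contain 215.100.199.141
  215.100.207.128/25 (215.100.207.128 - 215.100.207.255) does not contain 215.100.199.141
  215.100.132.0/22 (215.100.132.0 - 215.100.135.255) does not contain 215.100.199.141
  215.100.224.0/21 (215.100.224.0 - 215.100.231.255) does not contain 215.100.199.141
  215.100.128.0/21 (215.100.128.0 - 215.100.135.255) does not contain 215.100.199.141
  215.100.224.0/19 (215.100.224.0 - 215.100.255.255) does not contain 215.100.199.141
  215.36.192.0/19 (215.36.192.0 - 215.36.223.255) does not contain 215.100.199.141
  215.102.192.0/18 (215.102.192.0 - 215.102.255.255) does not contain 215.100.199.141
Longest matching prefix is /17 -> next hop R19.

R19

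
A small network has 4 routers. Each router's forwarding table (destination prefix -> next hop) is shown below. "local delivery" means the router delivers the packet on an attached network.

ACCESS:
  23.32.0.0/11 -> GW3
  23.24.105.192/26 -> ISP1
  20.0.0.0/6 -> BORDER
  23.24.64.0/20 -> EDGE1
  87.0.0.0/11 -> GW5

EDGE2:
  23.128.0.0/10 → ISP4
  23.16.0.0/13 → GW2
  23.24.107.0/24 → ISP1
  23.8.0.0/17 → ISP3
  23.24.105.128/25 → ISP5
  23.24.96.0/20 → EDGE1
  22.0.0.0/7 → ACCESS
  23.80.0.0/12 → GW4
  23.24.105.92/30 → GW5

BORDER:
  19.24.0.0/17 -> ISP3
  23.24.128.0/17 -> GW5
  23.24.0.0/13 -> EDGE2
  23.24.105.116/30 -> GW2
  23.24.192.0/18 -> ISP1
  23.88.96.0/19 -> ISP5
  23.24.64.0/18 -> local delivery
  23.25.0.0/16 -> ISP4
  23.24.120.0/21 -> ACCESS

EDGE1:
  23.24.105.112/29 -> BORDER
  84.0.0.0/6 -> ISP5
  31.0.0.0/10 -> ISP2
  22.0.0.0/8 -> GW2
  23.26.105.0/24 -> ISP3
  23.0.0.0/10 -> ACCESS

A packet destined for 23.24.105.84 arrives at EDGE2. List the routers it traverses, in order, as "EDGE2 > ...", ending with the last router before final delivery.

EDGE2 > EDGE1 > ACCESS > BORDER

At EDGE2: longest match for 23.24.105.84 is 23.24.96.0/20 -> EDGE1
At EDGE1: longest match for 23.24.105.84 is 23.0.0.0/10 -> ACCESS
At ACCESS: longest match for 23.24.105.84 is 20.0.0.0/6 -> BORDER
At BORDER: longest match for 23.24.105.84 is 23.24.64.0/18 -> local delivery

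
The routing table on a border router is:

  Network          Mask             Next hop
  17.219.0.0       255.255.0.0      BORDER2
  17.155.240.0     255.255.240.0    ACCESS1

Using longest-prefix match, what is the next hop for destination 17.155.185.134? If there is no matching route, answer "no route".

No entry's prefix contains 17.155.185.134; there is no default route.

no route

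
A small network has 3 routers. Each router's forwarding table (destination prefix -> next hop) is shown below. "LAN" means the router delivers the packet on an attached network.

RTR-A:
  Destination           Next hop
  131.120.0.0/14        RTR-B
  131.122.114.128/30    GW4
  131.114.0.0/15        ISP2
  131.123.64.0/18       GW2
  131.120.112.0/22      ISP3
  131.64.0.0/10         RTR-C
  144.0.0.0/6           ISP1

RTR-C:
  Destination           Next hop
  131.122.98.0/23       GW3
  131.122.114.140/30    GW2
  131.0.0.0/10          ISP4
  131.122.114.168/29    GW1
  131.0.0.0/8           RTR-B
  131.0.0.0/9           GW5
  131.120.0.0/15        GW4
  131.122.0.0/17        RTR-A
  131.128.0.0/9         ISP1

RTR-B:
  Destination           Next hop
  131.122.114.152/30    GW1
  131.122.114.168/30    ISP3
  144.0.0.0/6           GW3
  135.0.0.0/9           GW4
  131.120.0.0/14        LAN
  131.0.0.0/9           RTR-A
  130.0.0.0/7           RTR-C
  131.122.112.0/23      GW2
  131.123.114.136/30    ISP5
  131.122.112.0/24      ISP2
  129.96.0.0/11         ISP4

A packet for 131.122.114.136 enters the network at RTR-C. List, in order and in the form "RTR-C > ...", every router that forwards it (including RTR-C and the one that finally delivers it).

At RTR-C: longest match for 131.122.114.136 is 131.122.0.0/17 -> RTR-A
At RTR-A: longest match for 131.122.114.136 is 131.120.0.0/14 -> RTR-B
At RTR-B: longest match for 131.122.114.136 is 131.120.0.0/14 -> LAN

RTR-C > RTR-A > RTR-B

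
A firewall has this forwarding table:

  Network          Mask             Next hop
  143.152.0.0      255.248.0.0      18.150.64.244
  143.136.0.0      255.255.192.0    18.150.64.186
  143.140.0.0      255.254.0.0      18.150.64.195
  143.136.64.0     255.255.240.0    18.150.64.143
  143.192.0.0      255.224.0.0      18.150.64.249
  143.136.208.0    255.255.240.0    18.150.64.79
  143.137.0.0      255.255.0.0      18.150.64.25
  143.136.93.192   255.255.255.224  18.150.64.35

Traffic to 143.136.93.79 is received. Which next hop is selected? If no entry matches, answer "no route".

no route

No entry's prefix contains 143.136.93.79; there is no default route.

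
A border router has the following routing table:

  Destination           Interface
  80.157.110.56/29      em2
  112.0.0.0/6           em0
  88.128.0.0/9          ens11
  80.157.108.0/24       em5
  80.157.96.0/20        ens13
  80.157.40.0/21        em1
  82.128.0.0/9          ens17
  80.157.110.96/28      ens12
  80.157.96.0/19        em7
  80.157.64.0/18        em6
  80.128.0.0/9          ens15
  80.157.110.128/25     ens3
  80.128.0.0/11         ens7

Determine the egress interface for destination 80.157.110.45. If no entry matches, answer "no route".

Routes whose prefix contains 80.157.110.45:
  80.128.0.0/9 (80.128.0.0 - 80.255.255.255) -> ens15
  80.128.0.0/11 (80.128.0.0 - 80.159.255.255) -> ens7
  80.157.64.0/18 (80.157.64.0 - 80.157.127.255) -> em6
  80.157.96.0/19 (80.157.96.0 - 80.157.127.255) -> em7
  80.157.96.0/20 (80.157.96.0 - 80.157.111.255) -> ens13
More-specific entries that do NOT match:
  80.157.110.56/29 (80.157.110.56 - 80.157.110.63) does not contain 80.157.110.45
  80.157.110.96/28 (80.157.110.96 - 80.157.110.111) does not contain 80.157.110.45
  80.157.110.128/25 (80.157.110.128 - 80.157.110.255) does not contain 80.157.110.45
  80.157.108.0/24 (80.157.108.0 - 80.157.108.255) does not contain 80.157.110.45
  80.157.40.0/21 (80.157.40.0 - 80.157.47.255) does not contain 80.157.110.45
Longest matching prefix is /20 -> interface ens13.

ens13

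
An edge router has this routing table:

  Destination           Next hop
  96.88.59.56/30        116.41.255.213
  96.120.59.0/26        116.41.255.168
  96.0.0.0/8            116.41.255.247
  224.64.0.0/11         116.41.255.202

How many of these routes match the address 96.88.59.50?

1

Prefixes containing 96.88.59.50:
  96.0.0.0/8 (96.0.0.0 - 96.255.255.255)
Total matching entries: 1.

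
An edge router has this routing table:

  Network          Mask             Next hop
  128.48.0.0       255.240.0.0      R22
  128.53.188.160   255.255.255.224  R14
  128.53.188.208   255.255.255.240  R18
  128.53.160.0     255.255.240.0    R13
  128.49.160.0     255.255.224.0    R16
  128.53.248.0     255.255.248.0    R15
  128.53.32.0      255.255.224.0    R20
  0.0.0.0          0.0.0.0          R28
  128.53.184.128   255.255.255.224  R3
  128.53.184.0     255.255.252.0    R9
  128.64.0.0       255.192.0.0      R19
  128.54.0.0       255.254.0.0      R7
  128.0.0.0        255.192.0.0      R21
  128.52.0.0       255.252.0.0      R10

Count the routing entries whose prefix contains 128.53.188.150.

4

Prefixes containing 128.53.188.150:
  0.0.0.0/0 (default, matches everything)
  128.0.0.0/10 (128.0.0.0 - 128.63.255.255)
  128.48.0.0/12 (128.48.0.0 - 128.63.255.255)
  128.52.0.0/14 (128.52.0.0 - 128.55.255.255)
Total matching entries: 4.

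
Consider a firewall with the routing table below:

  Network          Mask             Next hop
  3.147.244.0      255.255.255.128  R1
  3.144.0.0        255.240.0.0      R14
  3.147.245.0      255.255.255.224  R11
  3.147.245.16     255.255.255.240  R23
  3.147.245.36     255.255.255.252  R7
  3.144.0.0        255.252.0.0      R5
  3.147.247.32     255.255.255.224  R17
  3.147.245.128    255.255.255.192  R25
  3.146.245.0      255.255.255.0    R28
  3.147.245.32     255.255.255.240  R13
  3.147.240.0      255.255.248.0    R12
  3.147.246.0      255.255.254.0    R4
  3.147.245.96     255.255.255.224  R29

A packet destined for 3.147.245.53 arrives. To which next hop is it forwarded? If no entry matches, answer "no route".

R12

Routes whose prefix contains 3.147.245.53:
  3.144.0.0/12 (3.144.0.0 - 3.159.255.255) -> R14
  3.144.0.0/14 (3.144.0.0 - 3.147.255.255) -> R5
  3.147.240.0/21 (3.147.240.0 - 3.147.247.255) -> R12
More-specific entries that do NOT match:
  3.147.245.36/30 (3.147.245.36 - 3.147.245.39) does not contain 3.147.245.53
  3.147.245.16/28 (3.147.245.16 - 3.147.245.31) does not contain 3.147.245.53
  3.147.245.32/28 (3.147.245.32 - 3.147.245.47) does not contain 3.147.245.53
  3.147.245.0/27 (3.147.245.0 - 3.147.245.31) does not contain 3.147.245.53
  3.147.247.32/27 (3.147.247.32 - 3.147.247.63) does not contain 3.147.245.53
  3.147.245.96/27 (3.147.245.96 - 3.147.245.127) does not contain 3.147.245.53
  3.147.245.128/26 (3.147.245.128 - 3.147.245.191) does not contain 3.147.245.53
  3.147.244.0/25 (3.147.244.0 - 3.147.244.127) does not contain 3.147.245.53
  3.146.245.0/24 (3.146.245.0 - 3.146.245.255) does not contain 3.147.245.53
  3.147.246.0/23 (3.147.246.0 - 3.147.247.255) does not contain 3.147.245.53
Longest matching prefix is /21 -> next hop R12.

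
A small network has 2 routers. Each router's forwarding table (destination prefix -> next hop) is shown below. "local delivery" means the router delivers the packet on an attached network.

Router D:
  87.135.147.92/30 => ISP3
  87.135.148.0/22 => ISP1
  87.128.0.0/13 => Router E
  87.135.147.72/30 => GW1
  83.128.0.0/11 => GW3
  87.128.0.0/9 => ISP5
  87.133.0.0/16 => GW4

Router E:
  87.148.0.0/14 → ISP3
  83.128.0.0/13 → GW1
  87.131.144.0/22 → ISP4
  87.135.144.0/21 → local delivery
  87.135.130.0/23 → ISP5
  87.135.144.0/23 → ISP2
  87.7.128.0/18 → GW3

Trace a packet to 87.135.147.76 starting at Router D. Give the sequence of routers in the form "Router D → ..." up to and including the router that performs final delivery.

At Router D: longest match for 87.135.147.76 is 87.128.0.0/13 -> Router E
At Router E: longest match for 87.135.147.76 is 87.135.144.0/21 -> local delivery

Router D → Router E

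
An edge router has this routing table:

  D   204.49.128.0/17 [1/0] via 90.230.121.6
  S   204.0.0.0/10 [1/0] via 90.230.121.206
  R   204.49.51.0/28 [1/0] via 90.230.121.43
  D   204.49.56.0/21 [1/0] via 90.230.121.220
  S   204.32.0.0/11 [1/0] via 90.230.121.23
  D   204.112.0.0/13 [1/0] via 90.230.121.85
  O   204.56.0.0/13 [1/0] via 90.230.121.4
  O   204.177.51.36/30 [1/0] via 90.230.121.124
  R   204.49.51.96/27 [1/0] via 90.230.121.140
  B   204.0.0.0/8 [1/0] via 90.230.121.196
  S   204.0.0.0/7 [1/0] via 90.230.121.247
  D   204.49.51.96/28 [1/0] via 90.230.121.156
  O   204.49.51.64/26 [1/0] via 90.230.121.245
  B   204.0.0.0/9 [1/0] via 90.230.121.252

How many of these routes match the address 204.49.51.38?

Prefixes containing 204.49.51.38:
  204.0.0.0/7 (204.0.0.0 - 205.255.255.255)
  204.0.0.0/8 (204.0.0.0 - 204.255.255.255)
  204.0.0.0/9 (204.0.0.0 - 204.127.255.255)
  204.0.0.0/10 (204.0.0.0 - 204.63.255.255)
  204.32.0.0/11 (204.32.0.0 - 204.63.255.255)
Total matching entries: 5.

5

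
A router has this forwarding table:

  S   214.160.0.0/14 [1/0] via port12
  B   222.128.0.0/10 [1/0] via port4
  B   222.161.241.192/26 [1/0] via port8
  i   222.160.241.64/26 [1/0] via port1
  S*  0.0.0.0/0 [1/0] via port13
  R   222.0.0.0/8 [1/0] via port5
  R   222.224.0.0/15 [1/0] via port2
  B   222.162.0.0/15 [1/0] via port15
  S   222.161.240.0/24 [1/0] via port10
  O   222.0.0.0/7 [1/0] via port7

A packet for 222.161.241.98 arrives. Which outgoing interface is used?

port4

Routes whose prefix contains 222.161.241.98:
  0.0.0.0/0 (default, matches everything) -> port13
  222.0.0.0/7 (222.0.0.0 - 223.255.255.255) -> port7
  222.0.0.0/8 (222.0.0.0 - 222.255.255.255) -> port5
  222.128.0.0/10 (222.128.0.0 - 222.191.255.255) -> port4
More-specific entries that do NOT match:
  222.161.241.192/26 (222.161.241.192 - 222.161.241.255) does not contain 222.161.241.98
  222.160.241.64/26 (222.160.241.64 - 222.160.241.127) does not contain 222.161.241.98
  222.161.240.0/24 (222.161.240.0 - 222.161.240.255) does not contain 222.161.241.98
  222.224.0.0/15 (222.224.0.0 - 222.225.255.255) does not contain 222.161.241.98
  222.162.0.0/15 (222.162.0.0 - 222.163.255.255) does not contain 222.161.241.98
  214.160.0.0/14 (214.160.0.0 - 214.163.255.255) does not contain 222.161.241.98
Longest matching prefix is /10 -> interface port4.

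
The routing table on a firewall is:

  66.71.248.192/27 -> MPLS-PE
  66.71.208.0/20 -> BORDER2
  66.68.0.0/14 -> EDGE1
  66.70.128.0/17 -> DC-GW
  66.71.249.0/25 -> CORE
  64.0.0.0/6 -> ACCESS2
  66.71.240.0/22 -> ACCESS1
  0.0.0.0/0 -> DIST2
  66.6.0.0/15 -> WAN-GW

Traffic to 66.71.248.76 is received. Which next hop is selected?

Routes whose prefix contains 66.71.248.76:
  0.0.0.0/0 (default, matches everything) -> DIST2
  64.0.0.0/6 (64.0.0.0 - 67.255.255.255) -> ACCESS2
  66.68.0.0/14 (66.68.0.0 - 66.71.255.255) -> EDGE1
More-specific entries that do NOT match:
  66.71.248.192/27 (66.71.248.192 - 66.71.248.223) does not contain 66.71.248.76
  66.71.249.0/25 (66.71.249.0 - 66.71.249.127) does not contain 66.71.248.76
  66.71.240.0/22 (66.71.240.0 - 66.71.243.255) does not contain 66.71.248.76
  66.71.208.0/20 (66.71.208.0 - 66.71.223.255) does not contain 66.71.248.76
  66.70.128.0/17 (66.70.128.0 - 66.70.255.255) does not contain 66.71.248.76
  66.6.0.0/15 (66.6.0.0 - 66.7.255.255) does not contain 66.71.248.76
Longest matching prefix is /14 -> next hop EDGE1.

EDGE1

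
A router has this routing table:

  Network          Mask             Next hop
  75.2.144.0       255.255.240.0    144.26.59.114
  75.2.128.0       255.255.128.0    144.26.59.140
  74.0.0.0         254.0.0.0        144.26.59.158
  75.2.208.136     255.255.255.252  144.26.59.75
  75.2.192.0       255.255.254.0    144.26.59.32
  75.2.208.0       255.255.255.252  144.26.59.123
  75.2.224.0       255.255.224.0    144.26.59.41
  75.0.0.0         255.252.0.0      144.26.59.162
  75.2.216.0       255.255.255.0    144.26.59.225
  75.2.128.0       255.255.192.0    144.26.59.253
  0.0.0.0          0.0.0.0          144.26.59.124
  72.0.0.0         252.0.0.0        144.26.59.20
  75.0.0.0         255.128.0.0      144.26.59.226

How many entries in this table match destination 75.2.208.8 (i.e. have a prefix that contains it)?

6

Prefixes containing 75.2.208.8:
  0.0.0.0/0 (default, matches everything)
  72.0.0.0/6 (72.0.0.0 - 75.255.255.255)
  74.0.0.0/7 (74.0.0.0 - 75.255.255.255)
  75.0.0.0/9 (75.0.0.0 - 75.127.255.255)
  75.0.0.0/14 (75.0.0.0 - 75.3.255.255)
  75.2.128.0/17 (75.2.128.0 - 75.2.255.255)
Total matching entries: 6.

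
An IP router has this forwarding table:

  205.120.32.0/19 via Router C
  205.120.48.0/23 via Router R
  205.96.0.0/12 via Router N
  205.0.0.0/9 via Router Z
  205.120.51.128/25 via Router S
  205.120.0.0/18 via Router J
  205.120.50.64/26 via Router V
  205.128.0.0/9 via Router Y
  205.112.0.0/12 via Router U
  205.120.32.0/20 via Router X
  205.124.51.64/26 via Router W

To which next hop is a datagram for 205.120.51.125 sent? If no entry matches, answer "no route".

Router C

Routes whose prefix contains 205.120.51.125:
  205.0.0.0/9 (205.0.0.0 - 205.127.255.255) -> Router Z
  205.112.0.0/12 (205.112.0.0 - 205.127.255.255) -> Router U
  205.120.0.0/18 (205.120.0.0 - 205.120.63.255) -> Router J
  205.120.32.0/19 (205.120.32.0 - 205.120.63.255) -> Router C
More-specific entries that do NOT match:
  205.120.50.64/26 (205.120.50.64 - 205.120.50.127) does not contain 205.120.51.125
  205.124.51.64/26 (205.124.51.64 - 205.124.51.127) does not contain 205.120.51.125
  205.120.51.128/25 (205.120.51.128 - 205.120.51.255) does not contain 205.120.51.125
  205.120.48.0/23 (205.120.48.0 - 205.120.49.255) does not contain 205.120.51.125
  205.120.32.0/20 (205.120.32.0 - 205.120.47.255) does not contain 205.120.51.125
Longest matching prefix is /19 -> next hop Router C.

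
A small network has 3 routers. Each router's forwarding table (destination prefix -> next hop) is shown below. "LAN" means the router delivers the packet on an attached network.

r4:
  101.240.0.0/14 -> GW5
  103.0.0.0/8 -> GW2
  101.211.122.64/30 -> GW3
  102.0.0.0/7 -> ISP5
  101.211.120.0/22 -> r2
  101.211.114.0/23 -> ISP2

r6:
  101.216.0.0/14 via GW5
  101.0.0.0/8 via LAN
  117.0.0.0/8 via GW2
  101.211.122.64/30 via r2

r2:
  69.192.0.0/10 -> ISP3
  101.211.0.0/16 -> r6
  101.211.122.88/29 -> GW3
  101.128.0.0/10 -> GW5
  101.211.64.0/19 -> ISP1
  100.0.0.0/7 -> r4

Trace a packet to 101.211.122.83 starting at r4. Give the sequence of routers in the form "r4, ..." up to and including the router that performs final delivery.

At r4: longest match for 101.211.122.83 is 101.211.120.0/22 -> r2
At r2: longest match for 101.211.122.83 is 101.211.0.0/16 -> r6
At r6: longest match for 101.211.122.83 is 101.0.0.0/8 -> LAN

r4, r2, r6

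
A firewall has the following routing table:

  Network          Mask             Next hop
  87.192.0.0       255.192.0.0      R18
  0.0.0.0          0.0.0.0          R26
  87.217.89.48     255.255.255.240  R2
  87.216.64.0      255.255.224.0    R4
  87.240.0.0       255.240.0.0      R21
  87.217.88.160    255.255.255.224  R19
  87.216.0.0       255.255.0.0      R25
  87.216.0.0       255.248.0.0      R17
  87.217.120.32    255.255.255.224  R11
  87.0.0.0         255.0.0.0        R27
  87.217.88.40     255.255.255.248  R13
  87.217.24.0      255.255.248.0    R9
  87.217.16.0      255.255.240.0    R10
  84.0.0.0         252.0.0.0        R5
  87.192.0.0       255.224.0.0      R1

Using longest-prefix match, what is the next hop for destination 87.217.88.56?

Routes whose prefix contains 87.217.88.56:
  0.0.0.0/0 (default, matches everything) -> R26
  84.0.0.0/6 (84.0.0.0 - 87.255.255.255) -> R5
  87.0.0.0/8 (87.0.0.0 - 87.255.255.255) -> R27
  87.192.0.0/10 (87.192.0.0 - 87.255.255.255) -> R18
  87.192.0.0/11 (87.192.0.0 - 87.223.255.255) -> R1
  87.216.0.0/13 (87.216.0.0 - 87.223.255.255) -> R17
More-specific entries that do NOT match:
  87.217.88.40/29 (87.217.88.40 - 87.217.88.47) does not contain 87.217.88.56
  87.217.89.48/28 (87.217.89.48 - 87.217.89.63) does not contain 87.217.88.56
  87.217.88.160/27 (87.217.88.160 - 87.217.88.191) does not contain 87.217.88.56
  87.217.120.32/27 (87.217.120.32 - 87.217.120.63) does not contain 87.217.88.56
  87.217.24.0/21 (87.217.24.0 - 87.217.31.255) does not contain 87.217.88.56
  87.217.16.0/20 (87.217.16.0 - 87.217.31.255) does not contain 87.217.88.56
  87.216.64.0/19 (87.216.64.0 - 87.216.95.255) does not contain 87.217.88.56
  87.216.0.0/16 (87.216.0.0 - 87.216.255.255) does not contain 87.217.88.56
Longest matching prefix is /13 -> next hop R17.

R17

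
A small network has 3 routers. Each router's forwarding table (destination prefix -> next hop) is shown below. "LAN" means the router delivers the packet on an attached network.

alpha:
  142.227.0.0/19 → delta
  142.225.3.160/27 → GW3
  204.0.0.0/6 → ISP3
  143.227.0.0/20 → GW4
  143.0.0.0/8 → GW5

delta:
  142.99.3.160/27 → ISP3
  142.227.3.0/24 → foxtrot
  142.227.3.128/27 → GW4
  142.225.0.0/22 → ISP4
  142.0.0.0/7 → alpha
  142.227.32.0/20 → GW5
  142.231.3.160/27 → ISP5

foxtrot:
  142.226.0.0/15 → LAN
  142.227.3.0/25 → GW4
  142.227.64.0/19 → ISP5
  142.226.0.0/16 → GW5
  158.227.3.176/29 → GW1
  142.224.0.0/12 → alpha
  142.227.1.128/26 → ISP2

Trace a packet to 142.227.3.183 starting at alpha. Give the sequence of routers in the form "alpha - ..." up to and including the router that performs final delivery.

At alpha: longest match for 142.227.3.183 is 142.227.0.0/19 -> delta
At delta: longest match for 142.227.3.183 is 142.227.3.0/24 -> foxtrot
At foxtrot: longest match for 142.227.3.183 is 142.226.0.0/15 -> LAN

alpha - delta - foxtrot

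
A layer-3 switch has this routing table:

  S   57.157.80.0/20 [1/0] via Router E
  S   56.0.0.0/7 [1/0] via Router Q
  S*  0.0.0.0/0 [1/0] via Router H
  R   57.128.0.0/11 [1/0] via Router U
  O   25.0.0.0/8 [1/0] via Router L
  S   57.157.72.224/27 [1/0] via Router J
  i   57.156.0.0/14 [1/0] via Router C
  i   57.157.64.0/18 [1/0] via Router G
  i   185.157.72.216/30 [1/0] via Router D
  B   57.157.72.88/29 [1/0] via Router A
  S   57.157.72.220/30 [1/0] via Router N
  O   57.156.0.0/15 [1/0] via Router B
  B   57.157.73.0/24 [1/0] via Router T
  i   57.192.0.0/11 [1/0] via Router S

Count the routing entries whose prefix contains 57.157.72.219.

Prefixes containing 57.157.72.219:
  0.0.0.0/0 (default, matches everything)
  56.0.0.0/7 (56.0.0.0 - 57.255.255.255)
  57.128.0.0/11 (57.128.0.0 - 57.159.255.255)
  57.156.0.0/14 (57.156.0.0 - 57.159.255.255)
  57.156.0.0/15 (57.156.0.0 - 57.157.255.255)
  57.157.64.0/18 (57.157.64.0 - 57.157.127.255)
Total matching entries: 6.

6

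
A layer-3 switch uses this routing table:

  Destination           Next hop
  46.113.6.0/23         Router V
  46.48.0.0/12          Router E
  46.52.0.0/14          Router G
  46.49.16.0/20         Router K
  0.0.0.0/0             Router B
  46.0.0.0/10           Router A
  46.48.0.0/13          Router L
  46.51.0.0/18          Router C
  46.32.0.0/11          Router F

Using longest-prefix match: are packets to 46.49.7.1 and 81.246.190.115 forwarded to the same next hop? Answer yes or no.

46.49.7.1: longest match 46.48.0.0/13 -> Router L
81.246.190.115: longest match 0.0.0.0/0 -> Router B

no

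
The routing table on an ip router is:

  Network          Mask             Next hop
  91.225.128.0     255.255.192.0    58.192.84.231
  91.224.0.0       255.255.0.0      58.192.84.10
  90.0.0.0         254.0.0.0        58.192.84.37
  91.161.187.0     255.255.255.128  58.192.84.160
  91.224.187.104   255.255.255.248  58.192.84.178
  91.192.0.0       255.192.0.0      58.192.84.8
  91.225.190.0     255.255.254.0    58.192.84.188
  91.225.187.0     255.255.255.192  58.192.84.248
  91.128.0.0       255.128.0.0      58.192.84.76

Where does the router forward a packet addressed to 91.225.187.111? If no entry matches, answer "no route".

58.192.84.231

Routes whose prefix contains 91.225.187.111:
  90.0.0.0/7 (90.0.0.0 - 91.255.255.255) -> 58.192.84.37
  91.128.0.0/9 (91.128.0.0 - 91.255.255.255) -> 58.192.84.76
  91.192.0.0/10 (91.192.0.0 - 91.255.255.255) -> 58.192.84.8
  91.225.128.0/18 (91.225.128.0 - 91.225.191.255) -> 58.192.84.231
More-specific entries that do NOT match:
  91.224.187.104/29 (91.224.187.104 - 91.224.187.111) does not contain 91.225.187.111
  91.225.187.0/26 (91.225.187.0 - 91.225.187.63) does not contain 91.225.187.111
  91.161.187.0/25 (91.161.187.0 - 91.161.187.127) does not contain 91.225.187.111
  91.225.190.0/23 (91.225.190.0 - 91.225.191.255) does not contain 91.225.187.111
Longest matching prefix is /18 -> next hop 58.192.84.231.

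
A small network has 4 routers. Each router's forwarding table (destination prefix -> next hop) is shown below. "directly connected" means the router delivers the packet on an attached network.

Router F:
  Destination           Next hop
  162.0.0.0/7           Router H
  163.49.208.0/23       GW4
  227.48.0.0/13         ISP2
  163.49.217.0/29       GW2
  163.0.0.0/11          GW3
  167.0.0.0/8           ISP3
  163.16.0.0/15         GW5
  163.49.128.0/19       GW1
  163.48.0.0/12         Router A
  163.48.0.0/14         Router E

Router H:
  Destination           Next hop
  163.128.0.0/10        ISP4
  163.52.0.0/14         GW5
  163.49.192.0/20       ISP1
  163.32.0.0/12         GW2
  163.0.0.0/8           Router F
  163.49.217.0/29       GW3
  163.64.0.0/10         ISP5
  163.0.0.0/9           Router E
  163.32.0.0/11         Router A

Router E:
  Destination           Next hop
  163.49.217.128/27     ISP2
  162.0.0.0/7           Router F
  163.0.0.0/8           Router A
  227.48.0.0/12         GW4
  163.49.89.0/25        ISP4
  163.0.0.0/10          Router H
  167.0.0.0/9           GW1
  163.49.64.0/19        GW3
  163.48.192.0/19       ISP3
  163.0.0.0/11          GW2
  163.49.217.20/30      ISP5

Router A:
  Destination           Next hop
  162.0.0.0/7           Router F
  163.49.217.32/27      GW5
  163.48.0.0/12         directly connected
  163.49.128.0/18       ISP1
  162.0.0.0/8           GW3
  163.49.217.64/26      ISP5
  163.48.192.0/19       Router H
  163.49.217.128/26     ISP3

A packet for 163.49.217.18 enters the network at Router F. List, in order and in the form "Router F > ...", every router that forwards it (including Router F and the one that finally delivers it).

At Router F: longest match for 163.49.217.18 is 163.48.0.0/14 -> Router E
At Router E: longest match for 163.49.217.18 is 163.0.0.0/10 -> Router H
At Router H: longest match for 163.49.217.18 is 163.32.0.0/11 -> Router A
At Router A: longest match for 163.49.217.18 is 163.48.0.0/12 -> directly connected

Router F > Router E > Router H > Router A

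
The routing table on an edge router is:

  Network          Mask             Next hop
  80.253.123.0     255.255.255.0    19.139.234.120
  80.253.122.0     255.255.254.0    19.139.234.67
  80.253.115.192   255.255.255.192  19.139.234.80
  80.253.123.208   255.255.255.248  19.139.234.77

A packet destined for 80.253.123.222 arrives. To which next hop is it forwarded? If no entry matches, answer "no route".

Routes whose prefix contains 80.253.123.222:
  80.253.122.0/23 (80.253.122.0 - 80.253.123.255) -> 19.139.234.67
  80.253.123.0/24 (80.253.123.0 - 80.253.123.255) -> 19.139.234.120
More-specific entries that do NOT match:
  80.253.123.208/29 (80.253.123.208 - 80.253.123.215) does not contain 80.253.123.222
  80.253.115.192/26 (80.253.115.192 - 80.253.115.255) does not contain 80.253.123.222
Longest matching prefix is /24 -> next hop 19.139.234.120.

19.139.234.120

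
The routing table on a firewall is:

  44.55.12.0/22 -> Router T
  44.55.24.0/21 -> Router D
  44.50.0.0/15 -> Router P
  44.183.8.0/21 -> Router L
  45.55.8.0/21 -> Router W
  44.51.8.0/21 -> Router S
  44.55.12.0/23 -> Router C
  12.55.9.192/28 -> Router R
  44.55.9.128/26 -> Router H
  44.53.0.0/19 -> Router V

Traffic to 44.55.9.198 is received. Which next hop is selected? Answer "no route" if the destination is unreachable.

no route

No entry's prefix contains 44.55.9.198; there is no default route.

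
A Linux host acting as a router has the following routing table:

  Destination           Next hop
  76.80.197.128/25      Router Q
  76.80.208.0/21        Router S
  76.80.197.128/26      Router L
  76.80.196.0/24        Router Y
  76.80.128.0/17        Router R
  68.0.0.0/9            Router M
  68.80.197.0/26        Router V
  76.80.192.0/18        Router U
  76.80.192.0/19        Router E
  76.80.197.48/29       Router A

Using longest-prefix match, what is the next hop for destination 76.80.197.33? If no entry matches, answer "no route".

Routes whose prefix contains 76.80.197.33:
  76.80.128.0/17 (76.80.128.0 - 76.80.255.255) -> Router R
  76.80.192.0/18 (76.80.192.0 - 76.80.255.255) -> Router U
  76.80.192.0/19 (76.80.192.0 - 76.80.223.255) -> Router E
More-specific entries that do NOT match:
  76.80.197.48/29 (76.80.197.48 - 76.80.197.55) does not contain 76.80.197.33
  76.80.197.128/26 (76.80.197.128 - 76.80.197.191) does not contain 76.80.197.33
  68.80.197.0/26 (68.80.197.0 - 68.80.197.63) does not contain 76.80.197.33
  76.80.197.128/25 (76.80.197.128 - 76.80.197.255) does not contain 76.80.197.33
  76.80.196.0/24 (76.80.196.0 - 76.80.196.255) does not contain 76.80.197.33
  76.80.208.0/21 (76.80.208.0 - 76.80.215.255) does not contain 76.80.197.33
Longest matching prefix is /19 -> next hop Router E.

Router E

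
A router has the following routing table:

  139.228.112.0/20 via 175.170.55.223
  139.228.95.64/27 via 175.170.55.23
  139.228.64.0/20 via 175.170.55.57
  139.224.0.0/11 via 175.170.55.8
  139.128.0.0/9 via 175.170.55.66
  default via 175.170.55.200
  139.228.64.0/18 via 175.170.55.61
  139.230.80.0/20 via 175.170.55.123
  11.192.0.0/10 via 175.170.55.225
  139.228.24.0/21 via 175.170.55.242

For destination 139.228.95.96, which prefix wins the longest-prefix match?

139.228.64.0/18

Entries matching 139.228.95.96:
  0.0.0.0/0 (default, matches everything)
  139.128.0.0/9 (139.128.0.0 - 139.255.255.255)
  139.224.0.0/11 (139.224.0.0 - 139.255.255.255)
  139.228.64.0/18 (139.228.64.0 - 139.228.127.255)
Most specific is 139.228.64.0/18.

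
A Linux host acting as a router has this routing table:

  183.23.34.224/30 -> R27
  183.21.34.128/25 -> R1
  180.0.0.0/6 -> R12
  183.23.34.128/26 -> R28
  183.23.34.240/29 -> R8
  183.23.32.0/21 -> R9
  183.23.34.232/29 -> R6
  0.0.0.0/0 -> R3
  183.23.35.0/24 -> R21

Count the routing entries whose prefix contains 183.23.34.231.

3

Prefixes containing 183.23.34.231:
  0.0.0.0/0 (default, matches everything)
  180.0.0.0/6 (180.0.0.0 - 183.255.255.255)
  183.23.32.0/21 (183.23.32.0 - 183.23.39.255)
Total matching entries: 3.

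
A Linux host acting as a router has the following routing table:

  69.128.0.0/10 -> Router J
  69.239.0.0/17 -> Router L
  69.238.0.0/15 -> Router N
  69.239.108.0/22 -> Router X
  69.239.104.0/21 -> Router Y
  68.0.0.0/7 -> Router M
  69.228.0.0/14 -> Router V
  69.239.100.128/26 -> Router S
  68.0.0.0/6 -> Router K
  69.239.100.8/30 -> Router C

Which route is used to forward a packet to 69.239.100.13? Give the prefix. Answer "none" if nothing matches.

69.239.0.0/17

Entries matching 69.239.100.13:
  68.0.0.0/6 (68.0.0.0 - 71.255.255.255)
  68.0.0.0/7 (68.0.0.0 - 69.255.255.255)
  69.238.0.0/15 (69.238.0.0 - 69.239.255.255)
  69.239.0.0/17 (69.239.0.0 - 69.239.127.255)
Most specific is 69.239.0.0/17.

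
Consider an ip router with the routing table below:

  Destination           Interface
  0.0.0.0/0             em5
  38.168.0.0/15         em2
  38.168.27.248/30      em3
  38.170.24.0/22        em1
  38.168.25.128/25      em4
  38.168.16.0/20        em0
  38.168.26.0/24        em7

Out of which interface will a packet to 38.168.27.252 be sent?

Routes whose prefix contains 38.168.27.252:
  0.0.0.0/0 (default, matches everything) -> em5
  38.168.0.0/15 (38.168.0.0 - 38.169.255.255) -> em2
  38.168.16.0/20 (38.168.16.0 - 38.168.31.255) -> em0
More-specific entries that do NOT match:
  38.168.27.248/30 (38.168.27.248 - 38.168.27.251) does not contain 38.168.27.252
  38.168.25.128/25 (38.168.25.128 - 38.168.25.255) does not contain 38.168.27.252
  38.168.26.0/24 (38.168.26.0 - 38.168.26.255) does not contain 38.168.27.252
  38.170.24.0/22 (38.170.24.0 - 38.170.27.255) does not contain 38.168.27.252
Longest matching prefix is /20 -> interface em0.

em0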